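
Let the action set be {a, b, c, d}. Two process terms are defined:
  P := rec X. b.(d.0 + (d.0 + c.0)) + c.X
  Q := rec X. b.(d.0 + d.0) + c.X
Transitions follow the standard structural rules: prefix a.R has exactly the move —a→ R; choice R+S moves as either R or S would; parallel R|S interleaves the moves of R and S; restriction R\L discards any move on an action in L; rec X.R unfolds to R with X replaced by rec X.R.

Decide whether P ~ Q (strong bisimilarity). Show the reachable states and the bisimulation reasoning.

not bisimilar

LTS(P): 3 reachable states
  m0 = rec X. b.(d.0 + (d.0 + c.0)) + c.X ⊢ —b→ m1, —c→ m0
  m1 = d.0 + (d.0 + c.0) ⊢ —c→ m2, —d→ m2
  m2 = 0 ⊢ (no moves)
LTS(Q): 3 reachable states
  n0 = rec X. b.(d.0 + d.0) + c.X ⊢ —b→ n1, —c→ n0
  n1 = d.0 + d.0 ⊢ —d→ n2
  n2 = 0 ⊢ (no moves)
Coarsest stable partition (strong bisimilarity classes):
  B0 = {m0}
  B1 = {m1}
  B2 = {m2, n2}
  B3 = {n0}
  B4 = {n1}
m0 ∈ B0, n0 ∈ B3 → different blocks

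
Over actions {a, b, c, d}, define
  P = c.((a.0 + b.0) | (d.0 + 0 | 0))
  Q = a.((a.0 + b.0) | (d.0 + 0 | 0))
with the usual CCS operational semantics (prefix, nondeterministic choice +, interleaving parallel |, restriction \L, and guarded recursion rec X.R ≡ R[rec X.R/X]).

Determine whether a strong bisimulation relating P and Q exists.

NO

Reachable graph of P (5 states):
  m0 = c.((a.0 + b.0) | (d.0 + 0 | 0)) :: --c--▸ m1
  m1 = (a.0 + b.0) | (d.0 + 0 | 0) :: --a--▸ m2, --b--▸ m2, --d--▸ m3
  m2 = 0 | (d.0 + 0 | 0) :: --d--▸ m4
  m3 = (a.0 + b.0) | 0 :: --a--▸ m4, --b--▸ m4
  m4 = 0 | 0 :: (no moves)
Reachable graph of Q (5 states):
  n0 = a.((a.0 + b.0) | (d.0 + 0 | 0)) :: --a--▸ n1
  n1 = (a.0 + b.0) | (d.0 + 0 | 0) :: --a--▸ n2, --b--▸ n2, --d--▸ n3
  n2 = 0 | (d.0 + 0 | 0) :: --d--▸ n4
  n3 = (a.0 + b.0) | 0 :: --a--▸ n4, --b--▸ n4
  n4 = 0 | 0 :: (no moves)
Coarsest stable partition (strong bisimilarity classes):
  B0 = {m0}
  B1 = {m1, n1}
  B2 = {m3, n3}
  B3 = {m4, n4}
  B4 = {m2, n2}
  B5 = {n0}
m0 ∈ B0, n0 ∈ B5 → different blocks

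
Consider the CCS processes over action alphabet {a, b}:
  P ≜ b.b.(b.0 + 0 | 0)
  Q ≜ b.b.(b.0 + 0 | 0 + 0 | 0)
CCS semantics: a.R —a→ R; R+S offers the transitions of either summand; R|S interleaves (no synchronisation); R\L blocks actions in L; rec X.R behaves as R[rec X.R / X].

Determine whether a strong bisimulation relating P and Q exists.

LTS(P): 4 reachable states
  u0 = b.b.(b.0 + 0 | 0) ⊢ =b=> u1
  u1 = b.(b.0 + 0 | 0) ⊢ =b=> u2
  u2 = b.0 + 0 | 0 ⊢ =b=> u3
  u3 = 0 ⊢ deadlocked
LTS(Q): 4 reachable states
  v0 = b.b.(b.0 + 0 | 0 + 0 | 0) ⊢ =b=> v1
  v1 = b.(b.0 + 0 | 0 + 0 | 0) ⊢ =b=> v2
  v2 = b.0 + 0 | 0 + 0 | 0 ⊢ =b=> v3
  v3 = 0 ⊢ deadlocked
Partition-refinement fixed point:
  B0 = {u0, v0}
  B1 = {u1, v1}
  B2 = {u2, v2}
  B3 = {u3, v3}
u0 ∈ B0, v0 ∈ B0 → same block

P ~ Q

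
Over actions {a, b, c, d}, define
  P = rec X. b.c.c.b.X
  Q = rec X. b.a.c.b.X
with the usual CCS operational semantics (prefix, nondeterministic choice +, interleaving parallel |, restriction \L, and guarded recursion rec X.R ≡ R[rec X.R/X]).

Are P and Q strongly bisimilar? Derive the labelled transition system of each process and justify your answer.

NO

LTS(P): 4 reachable states
  s0 = rec X. b.c.c.b.X ⊢ —b→ s1
  s1 = c.c.b.(rec X. b.c.c.b.X) ⊢ —c→ s2
  s2 = c.b.(rec X. b.c.c.b.X) ⊢ —c→ s3
  s3 = b.(rec X. b.c.c.b.X) ⊢ —b→ s0
LTS(Q): 4 reachable states
  t0 = rec X. b.a.c.b.X ⊢ —b→ t1
  t1 = a.c.b.(rec X. b.a.c.b.X) ⊢ —a→ t2
  t2 = c.b.(rec X. b.a.c.b.X) ⊢ —c→ t3
  t3 = b.(rec X. b.a.c.b.X) ⊢ —b→ t0
Bisimilarity quotient blocks:
  B0 = {s0}
  B1 = {s1}
  B2 = {s2}
  B3 = {s3}
  B4 = {t0}
  B5 = {t1}
  B6 = {t2}
  B7 = {t3}
s0 ∈ B0, t0 ∈ B4 → different blocks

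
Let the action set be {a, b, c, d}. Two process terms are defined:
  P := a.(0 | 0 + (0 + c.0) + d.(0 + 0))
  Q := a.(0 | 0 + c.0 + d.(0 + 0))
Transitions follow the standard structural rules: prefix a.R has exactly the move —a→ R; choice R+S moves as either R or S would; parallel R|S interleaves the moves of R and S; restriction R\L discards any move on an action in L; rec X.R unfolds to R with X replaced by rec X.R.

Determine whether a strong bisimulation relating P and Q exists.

P's transition system — 4 states:
  s0 = a.(0 | 0 + (0 + c.0) + d.(0 + 0)) → -a-> s1
  s1 = 0 | 0 + (0 + c.0) + d.(0 + 0) → -c-> s2, -d-> s3
  s2 = 0 → (no moves)
  s3 = 0 + 0 → (no moves)
Q's transition system — 4 states:
  t0 = a.(0 | 0 + c.0 + d.(0 + 0)) → -a-> t1
  t1 = 0 | 0 + c.0 + d.(0 + 0) → -c-> t2, -d-> t3
  t2 = 0 → (no moves)
  t3 = 0 + 0 → (no moves)
Bisimilarity quotient blocks:
  B0 = {s0, t0}
  B1 = {s1, t1}
  B2 = {s2, s3, t2, t3}
s0 ∈ B0, t0 ∈ B0 → same block

YES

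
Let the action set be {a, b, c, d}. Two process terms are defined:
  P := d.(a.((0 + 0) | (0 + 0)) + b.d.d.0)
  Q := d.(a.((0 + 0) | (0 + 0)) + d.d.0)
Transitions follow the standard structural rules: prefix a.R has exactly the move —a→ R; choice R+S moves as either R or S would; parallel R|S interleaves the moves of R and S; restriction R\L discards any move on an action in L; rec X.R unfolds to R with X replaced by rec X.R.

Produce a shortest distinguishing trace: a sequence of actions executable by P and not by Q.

db

LTS(P): 6 reachable states
  u0 = d.(a.((0 + 0) | (0 + 0)) + b.d.d.0) :: —d→ u1
  u1 = a.((0 + 0) | (0 + 0)) + b.d.d.0 :: —a→ u2, —b→ u3
  u2 = (0 + 0) | (0 + 0) :: (no moves)
  u3 = d.d.0 :: —d→ u4
  u4 = d.0 :: —d→ u5
  u5 = 0 :: (no moves)
LTS(Q): 5 reachable states
  v0 = d.(a.((0 + 0) | (0 + 0)) + d.d.0) :: —d→ v1
  v1 = a.((0 + 0) | (0 + 0)) + d.d.0 :: —a→ v2, —d→ v3
  v2 = (0 + 0) | (0 + 0) :: (no moves)
  v3 = d.0 :: —d→ v4
  v4 = 0 :: (no moves)
Trace ⟨db⟩ through P, begin at {u0}:
  [1] d ⇒ {u1}
  [2] b ⇒ {u3}
  P completes σ.
Trace ⟨db⟩ through Q, begin at {v0}:
  [1] d ⇒ {v1}
  [2] b ⇒ ∅ (Q stuck)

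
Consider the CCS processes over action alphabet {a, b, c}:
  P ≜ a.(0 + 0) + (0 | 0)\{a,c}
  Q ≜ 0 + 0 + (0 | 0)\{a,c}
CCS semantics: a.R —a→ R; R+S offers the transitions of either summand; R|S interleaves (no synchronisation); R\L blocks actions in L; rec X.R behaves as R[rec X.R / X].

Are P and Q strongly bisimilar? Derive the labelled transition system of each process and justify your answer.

NO

LTS(P): 2 reachable states
  s0 = a.(0 + 0) + (0 | 0)\{a,c} → —a→ s1
  s1 = 0 + 0 → (no moves)
LTS(Q): 1 reachable states
  t0 = 0 + 0 + (0 | 0)\{a,c} → (no moves)
Bisimilarity quotient blocks:
  B0 = {s0}
  B1 = {s1, t0}
s0 ∈ B0, t0 ∈ B1 → different blocks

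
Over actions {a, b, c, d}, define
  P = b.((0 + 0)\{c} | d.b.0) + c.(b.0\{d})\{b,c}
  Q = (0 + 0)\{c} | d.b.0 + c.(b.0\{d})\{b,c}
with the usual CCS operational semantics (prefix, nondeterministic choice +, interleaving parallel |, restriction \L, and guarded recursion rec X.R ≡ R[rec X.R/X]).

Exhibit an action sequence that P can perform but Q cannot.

Reachable graph of P (5 states):
  u0 = b.((0 + 0)\{c} | d.b.0) + c.(b.0\{d})\{b,c} has moves —b→ u1, —c→ u2
  u1 = (0 + 0)\{c} | d.b.0 has moves —d→ u3
  u2 = (b.0\{d})\{b,c} has moves (no moves)
  u3 = (0 + 0)\{c} | b.0 has moves —b→ u4
  u4 = (0 + 0)\{c} | 0 has moves (no moves)
Reachable graph of Q (4 states):
  v0 = (0 + 0)\{c} | d.b.0 + c.(b.0\{d})\{b,c} has moves —c→ v1, —d→ v2
  v1 = (b.0\{d})\{b,c} has moves (no moves)
  v2 = (0 + 0)\{c} | b.0 has moves —b→ v3
  v3 = (0 + 0)\{c} | 0 has moves (no moves)
Run σ = ⟨b⟩ on P: start {u0}
  step 1 (b): {u1}
  — P admits the full trace.
Run σ = ⟨b⟩ on Q: start {v0}
  step 1 (b): ∅ (Q stuck)

b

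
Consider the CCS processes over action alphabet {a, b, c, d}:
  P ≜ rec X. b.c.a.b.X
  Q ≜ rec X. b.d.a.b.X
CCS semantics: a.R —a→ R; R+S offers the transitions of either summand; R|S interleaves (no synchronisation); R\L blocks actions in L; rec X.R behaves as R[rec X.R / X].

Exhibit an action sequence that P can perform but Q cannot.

Reachable graph of P (4 states):
  s0 = rec X. b.c.a.b.X :: ··b··> s1
  s1 = c.a.b.(rec X. b.c.a.b.X) :: ··c··> s2
  s2 = a.b.(rec X. b.c.a.b.X) :: ··a··> s3
  s3 = b.(rec X. b.c.a.b.X) :: ··b··> s0
Reachable graph of Q (4 states):
  t0 = rec X. b.d.a.b.X :: ··b··> t1
  t1 = d.a.b.(rec X. b.d.a.b.X) :: ··d··> t2
  t2 = a.b.(rec X. b.d.a.b.X) :: ··a··> t3
  t3 = b.(rec X. b.d.a.b.X) :: ··b··> t0
Run σ = ⟨bc⟩ on P: start {s0}
  step 1 (b): {s1}
  step 2 (c): {s2}
  ✓ P
Run σ = ⟨bc⟩ on Q: start {t0}
  step 1 (b): {t1}
  step 2 (c): ∅ (Q stuck)

bc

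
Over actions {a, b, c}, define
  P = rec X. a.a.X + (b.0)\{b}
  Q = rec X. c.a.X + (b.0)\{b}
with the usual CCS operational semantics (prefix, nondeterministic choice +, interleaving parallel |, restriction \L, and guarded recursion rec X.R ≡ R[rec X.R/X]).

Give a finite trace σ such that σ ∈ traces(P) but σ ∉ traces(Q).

LTS(P): 2 reachable states
  u0 = rec X. a.a.X + (b.0)\{b} | =a=> u1
  u1 = a.(rec X. a.a.X + (b.0)\{b}) | =a=> u0
LTS(Q): 2 reachable states
  v0 = rec X. c.a.X + (b.0)\{b} | =c=> v1
  v1 = a.(rec X. c.a.X + (b.0)\{b}) | =a=> v0
Run σ = ⟨a⟩ on P: start {u0}
  after a @ step 1: {u1}
  ✓ P
Run σ = ⟨a⟩ on Q: start {v0}
  after a @ step 1: no successor for Q

a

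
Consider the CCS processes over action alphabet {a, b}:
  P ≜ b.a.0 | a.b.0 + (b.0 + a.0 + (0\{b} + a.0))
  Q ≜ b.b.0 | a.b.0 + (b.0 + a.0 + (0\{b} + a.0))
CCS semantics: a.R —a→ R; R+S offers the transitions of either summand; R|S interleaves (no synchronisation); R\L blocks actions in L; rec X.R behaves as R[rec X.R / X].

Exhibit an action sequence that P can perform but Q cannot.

P's transition system — 10 states:
  p0 = b.a.0 | a.b.0 + (b.0 + a.0 + (0\{b} + a.0)) → -a-> p1, -a-> p2, -b-> p1, -b-> p3
  p1 = 0 → stopped
  p2 = b.a.0 | b.0 → -b-> p4, -b-> p5
  p3 = a.0 | a.b.0 → -a-> p4, -a-> p6
  p4 = a.0 | b.0 → -a-> p7, -b-> p8
  p5 = b.a.0 | 0 → -b-> p8
  p6 = 0 | a.b.0 → -a-> p7
  p7 = 0 | b.0 → -b-> p9
  p8 = a.0 | 0 → -a-> p9
  p9 = 0 | 0 → stopped
Q's transition system — 10 states:
  q0 = b.b.0 | a.b.0 + (b.0 + a.0 + (0\{b} + a.0)) → -a-> q1, -a-> q2, -b-> q1, -b-> q3
  q1 = 0 → stopped
  q2 = b.b.0 | b.0 → -b-> q4, -b-> q5
  q3 = b.0 | a.b.0 → -a-> q4, -b-> q6
  q4 = b.0 | b.0 → -b-> q7, -b-> q8
  q5 = b.b.0 | 0 → -b-> q8
  q6 = 0 | a.b.0 → -a-> q7
  q7 = 0 | b.0 → -b-> q9
  q8 = b.0 | 0 → -b-> q9
  q9 = 0 | 0 → stopped
Executing aba from P (initial set {p0}):
  after a @ step 1: {p1, p2}
  after b @ step 2: {p4, p5}
  after a @ step 3: {p7}
  P completes σ.
Executing aba from Q (initial set {q0}):
  after a @ step 1: {q1, q2}
  after b @ step 2: {q4, q5}
  after a @ step 3: ∅ (Q stuck)

aba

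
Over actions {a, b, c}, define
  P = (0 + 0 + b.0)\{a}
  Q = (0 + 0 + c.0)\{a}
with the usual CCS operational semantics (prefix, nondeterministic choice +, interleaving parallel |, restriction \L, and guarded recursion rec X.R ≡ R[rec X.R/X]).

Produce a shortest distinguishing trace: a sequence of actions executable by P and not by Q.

Reachable graph of P (2 states):
  m0 = (0 + 0 + b.0)\{a} → --b--▸ m1
  m1 = 0\{a} → (no moves)
Reachable graph of Q (2 states):
  n0 = (0 + 0 + c.0)\{a} → --c--▸ n1
  n1 = 0\{a} → (no moves)
Run σ = ⟨b⟩ on P: start {m0}
  [1] b ⇒ {m1}
  — P admits the full trace.
Run σ = ⟨b⟩ on Q: start {n0}
  [1] b ⇒ no successor for Q

b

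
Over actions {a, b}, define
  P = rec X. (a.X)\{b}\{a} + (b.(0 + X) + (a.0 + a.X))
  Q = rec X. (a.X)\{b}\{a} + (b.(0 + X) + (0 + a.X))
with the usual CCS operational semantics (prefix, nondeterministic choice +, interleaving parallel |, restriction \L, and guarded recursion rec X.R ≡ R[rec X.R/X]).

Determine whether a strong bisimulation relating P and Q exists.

P's transition system — 3 states:
  s0 = rec X. (a.X)\{b}\{a} + (b.(0 + X) + (a.0 + a.X)) has moves =a=> s0, =a=> s1, =b=> s2
  s1 = 0 has moves (no moves)
  s2 = 0 + (rec X. (a.X)\{b}\{a} + (b.(0 + X) + (a.0 + a.X))) has moves =a=> s0, =a=> s1, =b=> s2
Q's transition system — 2 states:
  t0 = rec X. (a.X)\{b}\{a} + (b.(0 + X) + (0 + a.X)) has moves =a=> t0, =b=> t1
  t1 = 0 + (rec X. (a.X)\{b}\{a} + (b.(0 + X) + (0 + a.X))) has moves =a=> t0, =b=> t1
Coarsest stable partition (strong bisimilarity classes):
  B0 = {s0, s2}
  B1 = {s1}
  B2 = {t0, t1}
s0 ∈ B0, t0 ∈ B2 → different blocks

not bisimilar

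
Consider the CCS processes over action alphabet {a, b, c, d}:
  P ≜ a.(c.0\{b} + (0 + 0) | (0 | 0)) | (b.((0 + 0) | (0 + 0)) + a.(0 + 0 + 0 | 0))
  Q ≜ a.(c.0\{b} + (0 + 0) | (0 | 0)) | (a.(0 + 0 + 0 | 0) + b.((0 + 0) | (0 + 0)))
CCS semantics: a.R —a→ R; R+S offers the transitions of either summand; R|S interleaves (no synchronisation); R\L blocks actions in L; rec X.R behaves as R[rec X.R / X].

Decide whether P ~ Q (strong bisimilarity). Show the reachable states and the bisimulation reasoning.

P ~ Q

P's transition system — 9 states:
  u0 = a.(c.0\{b} + (0 + 0) | (0 | 0)) | (b.((0 + 0) | (0 + 0)) + a.(0 + 0 + 0 | 0)) has moves -a-> u1, -a-> u2, -b-> u3
  u1 = (c.0\{b} + (0 + 0) | (0 | 0)) | (b.((0 + 0) | (0 + 0)) + a.(0 + 0 + 0 | 0)) has moves -a-> u4, -b-> u5, -c-> u6
  u2 = a.(c.0\{b} + (0 + 0) | (0 | 0)) | (0 + 0 + 0 | 0) has moves -a-> u4
  u3 = a.(c.0\{b} + (0 + 0) | (0 | 0)) | ((0 + 0) | (0 + 0)) has moves -a-> u5
  u4 = (c.0\{b} + (0 + 0) | (0 | 0)) | (0 + 0 + 0 | 0) has moves -c-> u7
  u5 = (c.0\{b} + (0 + 0) | (0 | 0)) | ((0 + 0) | (0 + 0)) has moves -c-> u8
  u6 = 0\{b} | (b.((0 + 0) | (0 + 0)) + a.(0 + 0 + 0 | 0)) has moves -a-> u7, -b-> u8
  u7 = 0\{b} | (0 + 0 + 0 | 0) has moves ·
  u8 = 0\{b} | ((0 + 0) | (0 + 0)) has moves ·
Q's transition system — 9 states:
  v0 = a.(c.0\{b} + (0 + 0) | (0 | 0)) | (a.(0 + 0 + 0 | 0) + b.((0 + 0) | (0 + 0))) has moves -a-> v1, -a-> v2, -b-> v3
  v1 = (c.0\{b} + (0 + 0) | (0 | 0)) | (a.(0 + 0 + 0 | 0) + b.((0 + 0) | (0 + 0))) has moves -a-> v4, -b-> v5, -c-> v6
  v2 = a.(c.0\{b} + (0 + 0) | (0 | 0)) | (0 + 0 + 0 | 0) has moves -a-> v4
  v3 = a.(c.0\{b} + (0 + 0) | (0 | 0)) | ((0 + 0) | (0 + 0)) has moves -a-> v5
  v4 = (c.0\{b} + (0 + 0) | (0 | 0)) | (0 + 0 + 0 | 0) has moves -c-> v7
  v5 = (c.0\{b} + (0 + 0) | (0 | 0)) | ((0 + 0) | (0 + 0)) has moves -c-> v8
  v6 = 0\{b} | (a.(0 + 0 + 0 | 0) + b.((0 + 0) | (0 + 0))) has moves -a-> v7, -b-> v8
  v7 = 0\{b} | (0 + 0 + 0 | 0) has moves ·
  v8 = 0\{b} | ((0 + 0) | (0 + 0)) has moves ·
Partition-refinement fixed point:
  B0 = {u0, v0}
  B1 = {u2, u3, v2, v3}
  B2 = {u4, u5, v4, v5}
  B3 = {u7, u8, v7, v8}
  B4 = {u1, v1}
  B5 = {u6, v6}
u0 ∈ B0, v0 ∈ B0 → same block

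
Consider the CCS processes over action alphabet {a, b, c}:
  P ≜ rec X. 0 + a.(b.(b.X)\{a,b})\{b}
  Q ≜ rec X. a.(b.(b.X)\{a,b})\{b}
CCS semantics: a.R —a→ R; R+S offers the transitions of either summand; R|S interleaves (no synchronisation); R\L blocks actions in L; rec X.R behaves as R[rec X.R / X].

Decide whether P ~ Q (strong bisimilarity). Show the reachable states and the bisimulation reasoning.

LTS(P): 2 reachable states
  p0 = rec X. 0 + a.(b.(b.X)\{a,b})\{b} ⊢ —a→ p1
  p1 = (b.(b.(rec X. 0 + a.(b.(b.X)\{a,b})\{b}))\{a,b})\{b} ⊢ deadlocked
LTS(Q): 2 reachable states
  q0 = rec X. a.(b.(b.X)\{a,b})\{b} ⊢ —a→ q1
  q1 = (b.(b.(rec X. a.(b.(b.X)\{a,b})\{b}))\{a,b})\{b} ⊢ deadlocked
Partition-refinement fixed point:
  B0 = {p0, q0}
  B1 = {p1, q1}
p0 ∈ B0, q0 ∈ B0 → same block

YES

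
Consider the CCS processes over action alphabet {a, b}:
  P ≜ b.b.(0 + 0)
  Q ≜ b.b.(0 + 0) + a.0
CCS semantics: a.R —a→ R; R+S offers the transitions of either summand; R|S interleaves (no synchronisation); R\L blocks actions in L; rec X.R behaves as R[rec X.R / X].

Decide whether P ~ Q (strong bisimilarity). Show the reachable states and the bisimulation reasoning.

P ≁ Q

P's transition system — 3 states:
  s0 = b.b.(0 + 0) has moves --b--▸ s1
  s1 = b.(0 + 0) has moves --b--▸ s2
  s2 = 0 + 0 has moves ·
Q's transition system — 4 states:
  t0 = b.b.(0 + 0) + a.0 has moves --a--▸ t1, --b--▸ t2
  t1 = 0 has moves ·
  t2 = b.(0 + 0) has moves --b--▸ t3
  t3 = 0 + 0 has moves ·
Bisimilarity quotient blocks:
  B0 = {s0}
  B1 = {s1, t2}
  B2 = {s2, t1, t3}
  B3 = {t0}
s0 ∈ B0, t0 ∈ B3 → different blocks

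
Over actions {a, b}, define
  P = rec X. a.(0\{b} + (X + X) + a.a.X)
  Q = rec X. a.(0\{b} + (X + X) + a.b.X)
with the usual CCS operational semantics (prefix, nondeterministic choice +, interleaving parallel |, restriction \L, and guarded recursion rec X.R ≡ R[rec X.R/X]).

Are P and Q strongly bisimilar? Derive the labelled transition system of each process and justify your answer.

P ≁ Q

LTS(P): 3 reachable states
  u0 = rec X. a.(0\{b} + (X + X) + a.a.X) | -a-> u1
  u1 = 0\{b} + ((rec X. a.(0\{b} + (X + X) + a.a.X)) + (rec X. a.(0\{b} + (X + X) + a.a.X))) + a.a.(rec X. a.(0\{b} + (X + X) + a.a.X)) | -a-> u1, -a-> u2
  u2 = a.(rec X. a.(0\{b} + (X + X) + a.a.X)) | -a-> u0
LTS(Q): 3 reachable states
  v0 = rec X. a.(0\{b} + (X + X) + a.b.X) | -a-> v1
  v1 = 0\{b} + ((rec X. a.(0\{b} + (X + X) + a.b.X)) + (rec X. a.(0\{b} + (X + X) + a.b.X))) + a.b.(rec X. a.(0\{b} + (X + X) + a.b.X)) | -a-> v1, -a-> v2
  v2 = b.(rec X. a.(0\{b} + (X + X) + a.b.X)) | -b-> v0
Bisimilarity quotient blocks:
  B0 = {u0, u1, u2}
  B1 = {v0}
  B2 = {v1}
  B3 = {v2}
u0 ∈ B0, v0 ∈ B1 → different blocks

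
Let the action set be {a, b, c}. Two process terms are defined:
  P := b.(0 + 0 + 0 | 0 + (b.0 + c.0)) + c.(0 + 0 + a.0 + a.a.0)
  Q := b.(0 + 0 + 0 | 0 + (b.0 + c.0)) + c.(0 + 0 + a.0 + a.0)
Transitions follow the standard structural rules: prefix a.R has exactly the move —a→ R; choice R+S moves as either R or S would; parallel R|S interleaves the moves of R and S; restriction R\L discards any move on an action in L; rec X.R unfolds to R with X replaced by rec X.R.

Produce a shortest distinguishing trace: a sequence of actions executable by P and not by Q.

caa

P's transition system — 5 states:
  u0 = b.(0 + 0 + 0 | 0 + (b.0 + c.0)) + c.(0 + 0 + a.0 + a.a.0) | -b-> u1, -c-> u2
  u1 = 0 + 0 + 0 | 0 + (b.0 + c.0) | -b-> u3, -c-> u3
  u2 = 0 + 0 + a.0 + a.a.0 | -a-> u3, -a-> u4
  u3 = 0 | ∅
  u4 = a.0 | -a-> u3
Q's transition system — 4 states:
  v0 = b.(0 + 0 + 0 | 0 + (b.0 + c.0)) + c.(0 + 0 + a.0 + a.0) | -b-> v1, -c-> v2
  v1 = 0 + 0 + 0 | 0 + (b.0 + c.0) | -b-> v3, -c-> v3
  v2 = 0 + 0 + a.0 + a.0 | -a-> v3
  v3 = 0 | ∅
Run σ = ⟨caa⟩ on P: start {u0}
  [1] c ⇒ {u2}
  [2] a ⇒ {u3, u4}
  [3] a ⇒ {u3}
  — P admits the full trace.
Run σ = ⟨caa⟩ on Q: start {v0}
  [1] c ⇒ {v2}
  [2] a ⇒ {v3}
  [3] a ⇒ ∅  — Q cannot continue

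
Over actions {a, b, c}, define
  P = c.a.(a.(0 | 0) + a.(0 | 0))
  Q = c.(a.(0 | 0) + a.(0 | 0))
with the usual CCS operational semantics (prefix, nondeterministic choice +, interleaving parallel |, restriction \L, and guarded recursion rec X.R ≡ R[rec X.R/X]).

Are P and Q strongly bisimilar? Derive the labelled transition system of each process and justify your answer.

P ≁ Q

Reachable graph of P (4 states):
  p0 = c.a.(a.(0 | 0) + a.(0 | 0)) ⊢ -c-> p1
  p1 = a.(a.(0 | 0) + a.(0 | 0)) ⊢ -a-> p2
  p2 = a.(0 | 0) + a.(0 | 0) ⊢ -a-> p3
  p3 = 0 | 0 ⊢ stopped
Reachable graph of Q (3 states):
  q0 = c.(a.(0 | 0) + a.(0 | 0)) ⊢ -c-> q1
  q1 = a.(0 | 0) + a.(0 | 0) ⊢ -a-> q2
  q2 = 0 | 0 ⊢ stopped
Coarsest stable partition (strong bisimilarity classes):
  B0 = {p0}
  B1 = {p1}
  B2 = {p2, q1}
  B3 = {p3, q2}
  B4 = {q0}
p0 ∈ B0, q0 ∈ B4 → different blocks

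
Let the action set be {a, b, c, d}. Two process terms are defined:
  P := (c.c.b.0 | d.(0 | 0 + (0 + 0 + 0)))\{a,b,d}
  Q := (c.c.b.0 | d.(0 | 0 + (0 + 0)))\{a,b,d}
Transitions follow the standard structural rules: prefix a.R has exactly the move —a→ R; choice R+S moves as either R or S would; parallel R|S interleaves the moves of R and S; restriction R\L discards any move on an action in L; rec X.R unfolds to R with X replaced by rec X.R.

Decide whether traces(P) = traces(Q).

LTS(P): 3 reachable states
  m0 = (c.c.b.0 | d.(0 | 0 + (0 + 0 + 0)))\{a,b,d} | =c=> m1
  m1 = (c.b.0 | d.(0 | 0 + (0 + 0 + 0)))\{a,b,d} | =c=> m2
  m2 = (b.0 | d.(0 | 0 + (0 + 0 + 0)))\{a,b,d} | (no moves)
LTS(Q): 3 reachable states
  n0 = (c.c.b.0 | d.(0 | 0 + (0 + 0)))\{a,b,d} | =c=> n1
  n1 = (c.b.0 | d.(0 | 0 + (0 + 0)))\{a,b,d} | =c=> n2
  n2 = (b.0 | d.(0 | 0 + (0 + 0)))\{a,b,d} | (no moves)
Partition-refinement fixed point:
  B0 = {m0, n0}
  B1 = {m1, n1}
  B2 = {m2, n2}
m0 ∈ B0, n0 ∈ B0 → same block
Bisimilar ⇒ trace-equivalent.

traces(P) = traces(Q)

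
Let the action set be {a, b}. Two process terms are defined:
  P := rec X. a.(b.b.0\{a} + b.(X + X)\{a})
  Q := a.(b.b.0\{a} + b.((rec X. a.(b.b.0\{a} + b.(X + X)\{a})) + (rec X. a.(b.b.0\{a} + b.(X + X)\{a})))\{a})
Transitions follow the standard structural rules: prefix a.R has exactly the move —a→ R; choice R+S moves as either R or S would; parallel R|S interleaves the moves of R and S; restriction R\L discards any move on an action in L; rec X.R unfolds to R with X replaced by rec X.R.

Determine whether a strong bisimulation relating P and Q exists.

bisimilar

Reachable graph of P (5 states):
  m0 = rec X. a.(b.b.0\{a} + b.(X + X)\{a}) ⊢ --a--▸ m1
  m1 = b.b.0\{a} + b.((rec X. a.(b.b.0\{a} + b.(X + X)\{a})) + (rec X. a.(b.b.0\{a} + b.(X + X)\{a})))\{a} ⊢ --b--▸ m2, --b--▸ m3
  m2 = ((rec X. a.(b.b.0\{a} + b.(X + X)\{a})) + (rec X. a.(b.b.0\{a} + b.(X + X)\{a})))\{a} ⊢ ·
  m3 = b.0\{a} ⊢ --b--▸ m4
  m4 = 0\{a} ⊢ ·
Reachable graph of Q (5 states):
  n0 = a.(b.b.0\{a} + b.((rec X. a.(b.b.0\{a} + b.(X + X)\{a})) + (rec X. a.(b.b.0\{a} + b.(X + X)\{a})))\{a}) ⊢ --a--▸ n1
  n1 = b.b.0\{a} + b.((rec X. a.(b.b.0\{a} + b.(X + X)\{a})) + (rec X. a.(b.b.0\{a} + b.(X + X)\{a})))\{a} ⊢ --b--▸ n2, --b--▸ n3
  n2 = ((rec X. a.(b.b.0\{a} + b.(X + X)\{a})) + (rec X. a.(b.b.0\{a} + b.(X + X)\{a})))\{a} ⊢ ·
  n3 = b.0\{a} ⊢ --b--▸ n4
  n4 = 0\{a} ⊢ ·
Bisimilarity quotient blocks:
  B0 = {m0, n0}
  B1 = {m1, n1}
  B2 = {m2, m4, n2, n4}
  B3 = {m3, n3}
m0 ∈ B0, n0 ∈ B0 → same block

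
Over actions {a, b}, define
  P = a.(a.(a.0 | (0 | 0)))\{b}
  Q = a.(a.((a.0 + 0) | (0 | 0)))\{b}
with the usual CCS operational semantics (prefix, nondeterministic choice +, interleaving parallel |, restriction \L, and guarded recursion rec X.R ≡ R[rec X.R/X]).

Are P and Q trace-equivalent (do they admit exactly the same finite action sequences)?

traces(P) = traces(Q)

LTS(P): 4 reachable states
  s0 = a.(a.(a.0 | (0 | 0)))\{b} has moves —a→ s1
  s1 = (a.(a.0 | (0 | 0)))\{b} has moves —a→ s2
  s2 = (a.0 | (0 | 0))\{b} has moves —a→ s3
  s3 = (0 | (0 | 0))\{b} has moves ∅
LTS(Q): 4 reachable states
  t0 = a.(a.((a.0 + 0) | (0 | 0)))\{b} has moves —a→ t1
  t1 = (a.((a.0 + 0) | (0 | 0)))\{b} has moves —a→ t2
  t2 = ((a.0 + 0) | (0 | 0))\{b} has moves —a→ t3
  t3 = (0 | (0 | 0))\{b} has moves ∅
Partition-refinement fixed point:
  B0 = {s0, t0}
  B1 = {s1, t1}
  B2 = {s2, t2}
  B3 = {s3, t3}
s0 ∈ B0, t0 ∈ B0 → same block
Bisimilar ⇒ trace-equivalent.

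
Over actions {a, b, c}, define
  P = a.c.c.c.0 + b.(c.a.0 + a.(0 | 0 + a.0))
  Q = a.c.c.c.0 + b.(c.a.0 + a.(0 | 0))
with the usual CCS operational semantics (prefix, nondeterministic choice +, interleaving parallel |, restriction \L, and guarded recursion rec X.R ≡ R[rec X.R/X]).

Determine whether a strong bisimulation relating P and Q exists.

Reachable graph of P (8 states):
  u0 = a.c.c.c.0 + b.(c.a.0 + a.(0 | 0 + a.0)) → ··a··> u1, ··b··> u2
  u1 = c.c.c.0 → ··c··> u3
  u2 = c.a.0 + a.(0 | 0 + a.0) → ··a··> u4, ··c··> u5
  u3 = c.c.0 → ··c··> u6
  u4 = 0 | 0 + a.0 → ··a··> u7
  u5 = a.0 → ··a··> u7
  u6 = c.0 → ··c··> u7
  u7 = 0 → ∅
Reachable graph of Q (8 states):
  v0 = a.c.c.c.0 + b.(c.a.0 + a.(0 | 0)) → ··a··> v1, ··b··> v2
  v1 = c.c.c.0 → ··c··> v3
  v2 = c.a.0 + a.(0 | 0) → ··a··> v4, ··c··> v5
  v3 = c.c.0 → ··c··> v6
  v4 = 0 | 0 → ∅
  v5 = a.0 → ··a··> v7
  v6 = c.0 → ··c··> v7
  v7 = 0 → ∅
Partition-refinement fixed point:
  B0 = {u0}
  B1 = {u2}
  B2 = {u4, u5, v5}
  B3 = {u7, v4, v7}
  B4 = {u1, v1}
  B5 = {u3, v3}
  B6 = {u6, v6}
  B7 = {v0}
  B8 = {v2}
u0 ∈ B0, v0 ∈ B7 → different blocks

P ≁ Q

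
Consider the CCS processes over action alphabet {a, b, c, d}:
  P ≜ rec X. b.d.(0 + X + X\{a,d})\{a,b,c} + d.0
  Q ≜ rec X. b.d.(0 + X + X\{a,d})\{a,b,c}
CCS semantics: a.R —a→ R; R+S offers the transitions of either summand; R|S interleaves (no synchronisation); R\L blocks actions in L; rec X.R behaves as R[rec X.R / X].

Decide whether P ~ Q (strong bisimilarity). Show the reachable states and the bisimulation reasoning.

not bisimilar

Reachable graph of P (5 states):
  u0 = rec X. b.d.(0 + X + X\{a,d})\{a,b,c} + d.0 → ··b··> u1, ··d··> u2
  u1 = d.(0 + (rec X. b.d.(0 + X + X\{a,d})\{a,b,c} + d.0) + (rec X. b.d.(0 + X + X\{a,d})\{a,b,c} + d.0)\{a,d})\{a,b,c} → ··d··> u3
  u2 = 0 → deadlocked
  u3 = (0 + (rec X. b.d.(0 + X + X\{a,d})\{a,b,c} + d.0) + (rec X. b.d.(0 + X + X\{a,d})\{a,b,c} + d.0)\{a,d})\{a,b,c} → ··d··> u4
  u4 = 0\{a,b,c} → deadlocked
Reachable graph of Q (3 states):
  v0 = rec X. b.d.(0 + X + X\{a,d})\{a,b,c} → ··b··> v1
  v1 = d.(0 + (rec X. b.d.(0 + X + X\{a,d})\{a,b,c}) + (rec X. b.d.(0 + X + X\{a,d})\{a,b,c})\{a,d})\{a,b,c} → ··d··> v2
  v2 = (0 + (rec X. b.d.(0 + X + X\{a,d})\{a,b,c}) + (rec X. b.d.(0 + X + X\{a,d})\{a,b,c})\{a,d})\{a,b,c} → deadlocked
Partition-refinement fixed point:
  B0 = {u0}
  B1 = {u1}
  B2 = {u3, v1}
  B3 = {u2, u4, v2}
  B4 = {v0}
u0 ∈ B0, v0 ∈ B4 → different blocks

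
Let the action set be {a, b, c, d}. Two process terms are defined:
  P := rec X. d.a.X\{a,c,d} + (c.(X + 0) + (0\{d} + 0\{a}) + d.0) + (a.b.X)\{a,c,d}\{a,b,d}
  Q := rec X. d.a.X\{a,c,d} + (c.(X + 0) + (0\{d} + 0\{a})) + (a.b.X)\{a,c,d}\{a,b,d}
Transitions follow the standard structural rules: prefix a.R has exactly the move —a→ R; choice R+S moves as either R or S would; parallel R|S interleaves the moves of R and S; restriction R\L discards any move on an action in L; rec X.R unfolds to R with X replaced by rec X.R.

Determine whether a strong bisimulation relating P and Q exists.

P's transition system — 5 states:
  m0 = rec X. d.a.X\{a,c,d} + (c.(X + 0) + (0\{d} + 0\{a}) + d.0) + (a.b.X)\{a,c,d}\{a,b,d} :: ··c··> m1, ··d··> m2, ··d··> m3
  m1 = (rec X. d.a.X\{a,c,d} + (c.(X + 0) + (0\{d} + 0\{a}) + d.0) + (a.b.X)\{a,c,d}\{a,b,d}) + 0 :: ··c··> m1, ··d··> m2, ··d··> m3
  m2 = 0 :: ·
  m3 = a.(rec X. d.a.X\{a,c,d} + (c.(X + 0) + (0\{d} + 0\{a}) + d.0) + (a.b.X)\{a,c,d}\{a,b,d})\{a,c,d} :: ··a··> m4
  m4 = (rec X. d.a.X\{a,c,d} + (c.(X + 0) + (0\{d} + 0\{a}) + d.0) + (a.b.X)\{a,c,d}\{a,b,d})\{a,c,d} :: ·
Q's transition system — 4 states:
  n0 = rec X. d.a.X\{a,c,d} + (c.(X + 0) + (0\{d} + 0\{a})) + (a.b.X)\{a,c,d}\{a,b,d} :: ··c··> n1, ··d··> n2
  n1 = (rec X. d.a.X\{a,c,d} + (c.(X + 0) + (0\{d} + 0\{a})) + (a.b.X)\{a,c,d}\{a,b,d}) + 0 :: ··c··> n1, ··d··> n2
  n2 = a.(rec X. d.a.X\{a,c,d} + (c.(X + 0) + (0\{d} + 0\{a})) + (a.b.X)\{a,c,d}\{a,b,d})\{a,c,d} :: ··a··> n3
  n3 = (rec X. d.a.X\{a,c,d} + (c.(X + 0) + (0\{d} + 0\{a})) + (a.b.X)\{a,c,d}\{a,b,d})\{a,c,d} :: ·
Partition-refinement fixed point:
  B0 = {m0, m1}
  B1 = {m3, n2}
  B2 = {m2, m4, n3}
  B3 = {n0, n1}
m0 ∈ B0, n0 ∈ B3 → different blocks

P ≁ Q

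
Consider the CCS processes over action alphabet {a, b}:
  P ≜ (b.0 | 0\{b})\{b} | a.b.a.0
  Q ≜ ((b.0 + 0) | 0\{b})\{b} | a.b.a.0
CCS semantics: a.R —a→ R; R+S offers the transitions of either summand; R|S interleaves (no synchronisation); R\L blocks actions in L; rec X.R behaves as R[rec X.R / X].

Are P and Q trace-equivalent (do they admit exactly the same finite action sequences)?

P's transition system — 4 states:
  p0 = (b.0 | 0\{b})\{b} | a.b.a.0 → -a-> p1
  p1 = (b.0 | 0\{b})\{b} | b.a.0 → -b-> p2
  p2 = (b.0 | 0\{b})\{b} | a.0 → -a-> p3
  p3 = (b.0 | 0\{b})\{b} | 0 → stopped
Q's transition system — 4 states:
  q0 = ((b.0 + 0) | 0\{b})\{b} | a.b.a.0 → -a-> q1
  q1 = ((b.0 + 0) | 0\{b})\{b} | b.a.0 → -b-> q2
  q2 = ((b.0 + 0) | 0\{b})\{b} | a.0 → -a-> q3
  q3 = ((b.0 + 0) | 0\{b})\{b} | 0 → stopped
Coarsest stable partition (strong bisimilarity classes):
  B0 = {p0, q0}
  B1 = {p1, q1}
  B2 = {p2, q2}
  B3 = {p3, q3}
p0 ∈ B0, q0 ∈ B0 → same block
Bisimilar ⇒ trace-equivalent.

traces(P) = traces(Q)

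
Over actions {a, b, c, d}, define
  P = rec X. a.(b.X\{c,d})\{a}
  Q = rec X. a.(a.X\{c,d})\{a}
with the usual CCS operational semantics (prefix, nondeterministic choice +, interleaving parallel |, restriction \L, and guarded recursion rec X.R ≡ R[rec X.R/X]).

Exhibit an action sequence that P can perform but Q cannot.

Reachable graph of P (3 states):
  u0 = rec X. a.(b.X\{c,d})\{a} → —a→ u1
  u1 = (b.(rec X. a.(b.X\{c,d})\{a})\{c,d})\{a} → —b→ u2
  u2 = (rec X. a.(b.X\{c,d})\{a})\{c,d}\{a} → deadlocked
Reachable graph of Q (2 states):
  v0 = rec X. a.(a.X\{c,d})\{a} → —a→ v1
  v1 = (a.(rec X. a.(a.X\{c,d})\{a})\{c,d})\{a} → deadlocked
Run σ = ⟨ab⟩ on P: start {u0}
  step 1 (a): {u1}
  step 2 (b): {u2}
  — P admits the full trace.
Run σ = ⟨ab⟩ on Q: start {v0}
  step 1 (a): {v1}
  step 2 (b): no successor for Q

ab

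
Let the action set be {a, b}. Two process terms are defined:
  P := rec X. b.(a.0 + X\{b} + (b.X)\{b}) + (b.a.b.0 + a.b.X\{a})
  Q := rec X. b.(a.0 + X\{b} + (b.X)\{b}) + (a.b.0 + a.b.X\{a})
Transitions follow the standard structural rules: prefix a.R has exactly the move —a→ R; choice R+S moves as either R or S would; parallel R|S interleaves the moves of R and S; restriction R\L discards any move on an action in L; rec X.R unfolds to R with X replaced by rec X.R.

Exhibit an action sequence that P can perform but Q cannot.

Reachable graph of P (10 states):
  p0 = rec X. b.(a.0 + X\{b} + (b.X)\{b}) + (b.a.b.0 + a.b.X\{a}) has moves —a→ p1, —b→ p2, —b→ p3
  p1 = b.(rec X. b.(a.0 + X\{b} + (b.X)\{b}) + (b.a.b.0 + a.b.X\{a}))\{a} has moves —b→ p4
  p2 = a.0 + (rec X. b.(a.0 + X\{b} + (b.X)\{b}) + (b.a.b.0 + a.b.X\{a}))\{b} + (b.(rec X. b.(a.0 + X\{b} + (b.X)\{b}) + (b.a.b.0 + a.b.X\{a})))\{b} has moves —a→ p5, —a→ p6
  p3 = a.b.0 has moves —a→ p7
  p4 = (rec X. b.(a.0 + X\{b} + (b.X)\{b}) + (b.a.b.0 + a.b.X\{a}))\{a} has moves —b→ p8, —b→ p9
  p5 = (b.(rec X. b.(a.0 + X\{b} + (b.X)\{b}) + (b.a.b.0 + a.b.X\{a}))\{a})\{b} has moves stopped
  p6 = 0 has moves stopped
  p7 = b.0 has moves —b→ p6
  p8 = (a.0 + (rec X. b.(a.0 + X\{b} + (b.X)\{b}) + (b.a.b.0 + a.b.X\{a}))\{b} + (b.(rec X. b.(a.0 + X\{b} + (b.X)\{b}) + (b.a.b.0 + a.b.X\{a})))\{b})\{a} has moves stopped
  p9 = (a.b.0)\{a} has moves stopped
Reachable graph of Q (9 states):
  q0 = rec X. b.(a.0 + X\{b} + (b.X)\{b}) + (a.b.0 + a.b.X\{a}) has moves —a→ q1, —a→ q2, —b→ q3
  q1 = b.(rec X. b.(a.0 + X\{b} + (b.X)\{b}) + (a.b.0 + a.b.X\{a}))\{a} has moves —b→ q4
  q2 = b.0 has moves —b→ q5
  q3 = a.0 + (rec X. b.(a.0 + X\{b} + (b.X)\{b}) + (a.b.0 + a.b.X\{a}))\{b} + (b.(rec X. b.(a.0 + X\{b} + (b.X)\{b}) + (a.b.0 + a.b.X\{a})))\{b} has moves —a→ q5, —a→ q6, —a→ q7
  q4 = (rec X. b.(a.0 + X\{b} + (b.X)\{b}) + (a.b.0 + a.b.X\{a}))\{a} has moves —b→ q8
  q5 = 0 has moves stopped
  q6 = (b.(rec X. b.(a.0 + X\{b} + (b.X)\{b}) + (a.b.0 + a.b.X\{a}))\{a})\{b} has moves stopped
  q7 = (b.0)\{b} has moves stopped
  q8 = (a.0 + (rec X. b.(a.0 + X\{b} + (b.X)\{b}) + (a.b.0 + a.b.X\{a}))\{b} + (b.(rec X. b.(a.0 + X\{b} + (b.X)\{b}) + (a.b.0 + a.b.X\{a})))\{b})\{a} has moves stopped
Executing bab from P (initial set {p0}):
  after b @ step 1: {p2, p3}
  after a @ step 2: {p5, p6, p7}
  after b @ step 3: {p6}
  — P admits the full trace.
Executing bab from Q (initial set {q0}):
  after b @ step 1: {q3}
  after a @ step 2: {q5, q6, q7}
  after b @ step 3: no successor for Q

bab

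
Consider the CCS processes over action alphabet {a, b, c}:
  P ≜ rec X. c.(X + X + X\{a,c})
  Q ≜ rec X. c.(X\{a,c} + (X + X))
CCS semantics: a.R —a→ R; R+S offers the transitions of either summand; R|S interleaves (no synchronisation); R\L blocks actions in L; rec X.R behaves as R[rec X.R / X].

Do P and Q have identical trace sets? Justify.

YES

LTS(P): 2 reachable states
  u0 = rec X. c.(X + X + X\{a,c}) has moves =c=> u1
  u1 = (rec X. c.(X + X + X\{a,c})) + (rec X. c.(X + X + X\{a,c})) + (rec X. c.(X + X + X\{a,c}))\{a,c} has moves =c=> u1
LTS(Q): 2 reachable states
  v0 = rec X. c.(X\{a,c} + (X + X)) has moves =c=> v1
  v1 = (rec X. c.(X\{a,c} + (X + X)))\{a,c} + ((rec X. c.(X\{a,c} + (X + X))) + (rec X. c.(X\{a,c} + (X + X)))) has moves =c=> v1
Coarsest stable partition (strong bisimilarity classes):
  B0 = {u0, u1, v0, v1}
u0 ∈ B0, v0 ∈ B0 → same block
Bisimilar ⇒ trace-equivalent.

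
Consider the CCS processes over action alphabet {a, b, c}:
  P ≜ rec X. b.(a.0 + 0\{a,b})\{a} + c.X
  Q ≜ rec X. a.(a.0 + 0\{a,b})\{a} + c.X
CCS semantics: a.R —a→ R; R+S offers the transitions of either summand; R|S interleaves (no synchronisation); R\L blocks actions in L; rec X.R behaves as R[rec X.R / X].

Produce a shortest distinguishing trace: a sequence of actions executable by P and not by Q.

b

Reachable graph of P (2 states):
  s0 = rec X. b.(a.0 + 0\{a,b})\{a} + c.X :: -b-> s1, -c-> s0
  s1 = (a.0 + 0\{a,b})\{a} :: deadlocked
Reachable graph of Q (2 states):
  t0 = rec X. a.(a.0 + 0\{a,b})\{a} + c.X :: -a-> t1, -c-> t0
  t1 = (a.0 + 0\{a,b})\{a} :: deadlocked
Executing b from P (initial set {s0}):
  after b @ step 1: {s1}
  ✓ P
Executing b from Q (initial set {t0}):
  after b @ step 1: ∅ (Q stuck)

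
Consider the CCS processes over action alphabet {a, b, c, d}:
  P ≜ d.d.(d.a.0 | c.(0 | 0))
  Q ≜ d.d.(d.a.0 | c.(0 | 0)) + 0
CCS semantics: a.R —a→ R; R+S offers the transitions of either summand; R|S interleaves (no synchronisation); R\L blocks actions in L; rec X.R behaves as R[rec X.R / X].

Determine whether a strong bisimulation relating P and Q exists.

YES

P's transition system — 8 states:
  u0 = d.d.(d.a.0 | c.(0 | 0)) ⊢ —d→ u1
  u1 = d.(d.a.0 | c.(0 | 0)) ⊢ —d→ u2
  u2 = d.a.0 | c.(0 | 0) ⊢ —c→ u3, —d→ u4
  u3 = d.a.0 | (0 | 0) ⊢ —d→ u5
  u4 = a.0 | c.(0 | 0) ⊢ —a→ u6, —c→ u5
  u5 = a.0 | (0 | 0) ⊢ —a→ u7
  u6 = 0 | c.(0 | 0) ⊢ —c→ u7
  u7 = 0 | (0 | 0) ⊢ (no moves)
Q's transition system — 8 states:
  v0 = d.d.(d.a.0 | c.(0 | 0)) + 0 ⊢ —d→ v1
  v1 = d.(d.a.0 | c.(0 | 0)) ⊢ —d→ v2
  v2 = d.a.0 | c.(0 | 0) ⊢ —c→ v3, —d→ v4
  v3 = d.a.0 | (0 | 0) ⊢ —d→ v5
  v4 = a.0 | c.(0 | 0) ⊢ —a→ v6, —c→ v5
  v5 = a.0 | (0 | 0) ⊢ —a→ v7
  v6 = 0 | c.(0 | 0) ⊢ —c→ v7
  v7 = 0 | (0 | 0) ⊢ (no moves)
Bisimilarity quotient blocks:
  B0 = {u0, v0}
  B1 = {u1, v1}
  B2 = {u2, v2}
  B3 = {u3, v3}
  B4 = {u5, v5}
  B5 = {u7, v7}
  B6 = {u4, v4}
  B7 = {u6, v6}
u0 ∈ B0, v0 ∈ B0 → same block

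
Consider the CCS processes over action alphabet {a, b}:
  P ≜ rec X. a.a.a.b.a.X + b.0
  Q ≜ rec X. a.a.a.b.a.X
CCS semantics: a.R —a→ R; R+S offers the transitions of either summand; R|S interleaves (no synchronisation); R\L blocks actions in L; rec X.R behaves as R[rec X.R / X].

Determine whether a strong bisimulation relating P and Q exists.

not bisimilar

Reachable graph of P (6 states):
  p0 = rec X. a.a.a.b.a.X + b.0 :: —a→ p1, —b→ p2
  p1 = a.a.b.a.(rec X. a.a.a.b.a.X + b.0) :: —a→ p3
  p2 = 0 :: (no moves)
  p3 = a.b.a.(rec X. a.a.a.b.a.X + b.0) :: —a→ p4
  p4 = b.a.(rec X. a.a.a.b.a.X + b.0) :: —b→ p5
  p5 = a.(rec X. a.a.a.b.a.X + b.0) :: —a→ p0
Reachable graph of Q (5 states):
  q0 = rec X. a.a.a.b.a.X :: —a→ q1
  q1 = a.a.b.a.(rec X. a.a.a.b.a.X) :: —a→ q2
  q2 = a.b.a.(rec X. a.a.a.b.a.X) :: —a→ q3
  q3 = b.a.(rec X. a.a.a.b.a.X) :: —b→ q4
  q4 = a.(rec X. a.a.a.b.a.X) :: —a→ q0
Partition-refinement fixed point:
  B0 = {p0}
  B1 = {p2}
  B2 = {p1}
  B3 = {p3}
  B4 = {p4}
  B5 = {p5}
  B6 = {q0}
  B7 = {q1}
  B8 = {q2}
  B9 = {q3}
  B10 = {q4}
p0 ∈ B0, q0 ∈ B6 → different blocks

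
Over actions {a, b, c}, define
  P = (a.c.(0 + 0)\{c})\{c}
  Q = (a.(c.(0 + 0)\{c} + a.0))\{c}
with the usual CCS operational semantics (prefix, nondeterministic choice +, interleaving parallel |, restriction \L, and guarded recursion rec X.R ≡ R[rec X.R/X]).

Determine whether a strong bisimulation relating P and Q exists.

LTS(P): 2 reachable states
  u0 = (a.c.(0 + 0)\{c})\{c} | —a→ u1
  u1 = (c.(0 + 0)\{c})\{c} | deadlocked
LTS(Q): 3 reachable states
  v0 = (a.(c.(0 + 0)\{c} + a.0))\{c} | —a→ v1
  v1 = (c.(0 + 0)\{c} + a.0)\{c} | —a→ v2
  v2 = 0\{c} | deadlocked
Partition-refinement fixed point:
  B0 = {u0, v1}
  B1 = {u1, v2}
  B2 = {v0}
u0 ∈ B0, v0 ∈ B2 → different blocks

P ≁ Q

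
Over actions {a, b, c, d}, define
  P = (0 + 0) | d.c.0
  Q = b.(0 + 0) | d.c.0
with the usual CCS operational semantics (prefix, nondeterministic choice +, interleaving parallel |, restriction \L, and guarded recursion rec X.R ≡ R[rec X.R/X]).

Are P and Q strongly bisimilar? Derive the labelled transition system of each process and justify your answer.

P ≁ Q

Reachable graph of P (3 states):
  u0 = (0 + 0) | d.c.0 ⊢ —d→ u1
  u1 = (0 + 0) | c.0 ⊢ —c→ u2
  u2 = (0 + 0) | 0 ⊢ deadlocked
Reachable graph of Q (6 states):
  v0 = b.(0 + 0) | d.c.0 ⊢ —b→ v1, —d→ v2
  v1 = (0 + 0) | d.c.0 ⊢ —d→ v3
  v2 = b.(0 + 0) | c.0 ⊢ —b→ v3, —c→ v4
  v3 = (0 + 0) | c.0 ⊢ —c→ v5
  v4 = b.(0 + 0) | 0 ⊢ —b→ v5
  v5 = (0 + 0) | 0 ⊢ deadlocked
Partition-refinement fixed point:
  B0 = {u0, v1}
  B1 = {u1, v3}
  B2 = {u2, v5}
  B3 = {v0}
  B4 = {v2}
  B5 = {v4}
u0 ∈ B0, v0 ∈ B3 → different blocks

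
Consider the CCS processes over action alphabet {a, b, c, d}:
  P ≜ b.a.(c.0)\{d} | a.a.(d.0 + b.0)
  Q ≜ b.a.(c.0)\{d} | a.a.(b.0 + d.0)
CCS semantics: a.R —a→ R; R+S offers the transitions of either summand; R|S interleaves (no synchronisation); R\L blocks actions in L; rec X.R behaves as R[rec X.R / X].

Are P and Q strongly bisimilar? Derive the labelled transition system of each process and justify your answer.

LTS(P): 16 reachable states
  s0 = b.a.(c.0)\{d} | a.a.(d.0 + b.0) → -a-> s1, -b-> s2
  s1 = b.a.(c.0)\{d} | a.(d.0 + b.0) → -a-> s3, -b-> s4
  s2 = a.(c.0)\{d} | a.a.(d.0 + b.0) → -a-> s4, -a-> s5
  s3 = b.a.(c.0)\{d} | (d.0 + b.0) → -b-> s6, -b-> s7, -d-> s7
  s4 = a.(c.0)\{d} | a.(d.0 + b.0) → -a-> s6, -a-> s8
  s5 = (c.0)\{d} | a.a.(d.0 + b.0) → -a-> s8, -c-> s9
  s6 = a.(c.0)\{d} | (d.0 + b.0) → -a-> s10, -b-> s11, -d-> s11
  s7 = b.a.(c.0)\{d} | 0 → -b-> s11
  s8 = (c.0)\{d} | a.(d.0 + b.0) → -a-> s10, -c-> s12
  s9 = 0\{d} | a.a.(d.0 + b.0) → -a-> s12
  s10 = (c.0)\{d} | (d.0 + b.0) → -b-> s13, -c-> s14, -d-> s13
  s11 = a.(c.0)\{d} | 0 → -a-> s13
  s12 = 0\{d} | a.(d.0 + b.0) → -a-> s14
  s13 = (c.0)\{d} | 0 → -c-> s15
  s14 = 0\{d} | (d.0 + b.0) → -b-> s15, -d-> s15
  s15 = 0\{d} | 0 → stopped
LTS(Q): 16 reachable states
  t0 = b.a.(c.0)\{d} | a.a.(b.0 + d.0) → -a-> t1, -b-> t2
  t1 = b.a.(c.0)\{d} | a.(b.0 + d.0) → -a-> t3, -b-> t4
  t2 = a.(c.0)\{d} | a.a.(b.0 + d.0) → -a-> t4, -a-> t5
  t3 = b.a.(c.0)\{d} | (b.0 + d.0) → -b-> t6, -b-> t7, -d-> t7
  t4 = a.(c.0)\{d} | a.(b.0 + d.0) → -a-> t6, -a-> t8
  t5 = (c.0)\{d} | a.a.(b.0 + d.0) → -a-> t8, -c-> t9
  t6 = a.(c.0)\{d} | (b.0 + d.0) → -a-> t10, -b-> t11, -d-> t11
  t7 = b.a.(c.0)\{d} | 0 → -b-> t11
  t8 = (c.0)\{d} | a.(b.0 + d.0) → -a-> t10, -c-> t12
  t9 = 0\{d} | a.a.(b.0 + d.0) → -a-> t12
  t10 = (c.0)\{d} | (b.0 + d.0) → -b-> t13, -c-> t14, -d-> t13
  t11 = a.(c.0)\{d} | 0 → -a-> t13
  t12 = 0\{d} | a.(b.0 + d.0) → -a-> t14
  t13 = (c.0)\{d} | 0 → -c-> t15
  t14 = 0\{d} | (b.0 + d.0) → -b-> t15, -d-> t15
  t15 = 0\{d} | 0 → stopped
Coarsest stable partition (strong bisimilarity classes):
  B0 = {s0, t0}
  B1 = {s1, t1}
  B2 = {s3, t3}
  B3 = {s7, t7}
  B4 = {s11, t11}
  B5 = {s13, t13}
  B6 = {s15, t15}
  B7 = {s6, t6}
  B8 = {s10, t10}
  B9 = {s14, t14}
  B10 = {s4, t4}
  B11 = {s8, t8}
  B12 = {s12, t12}
  B13 = {s2, t2}
  B14 = {s5, t5}
  B15 = {s9, t9}
s0 ∈ B0, t0 ∈ B0 → same block

YES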